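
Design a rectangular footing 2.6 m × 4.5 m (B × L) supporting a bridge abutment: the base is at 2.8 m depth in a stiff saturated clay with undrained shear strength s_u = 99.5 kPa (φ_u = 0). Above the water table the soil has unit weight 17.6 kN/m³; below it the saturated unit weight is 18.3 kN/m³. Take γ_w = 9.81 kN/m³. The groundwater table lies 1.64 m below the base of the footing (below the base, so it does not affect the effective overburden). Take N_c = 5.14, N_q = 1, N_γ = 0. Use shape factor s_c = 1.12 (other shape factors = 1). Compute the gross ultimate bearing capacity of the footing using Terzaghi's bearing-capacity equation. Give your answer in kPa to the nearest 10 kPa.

q = γ·D_f = 17.6 × 2.8 = 49.28 kPa.
c·N_c·s_c = 99.5 × 5.14 × 1.12 = 572.8 kPa
q·N_q = 49.28 × 1 = 49.28 kPa
q_ult = 572.8 + 49.28 = 622.08 kPa.

q_ult ≈ 620 kPa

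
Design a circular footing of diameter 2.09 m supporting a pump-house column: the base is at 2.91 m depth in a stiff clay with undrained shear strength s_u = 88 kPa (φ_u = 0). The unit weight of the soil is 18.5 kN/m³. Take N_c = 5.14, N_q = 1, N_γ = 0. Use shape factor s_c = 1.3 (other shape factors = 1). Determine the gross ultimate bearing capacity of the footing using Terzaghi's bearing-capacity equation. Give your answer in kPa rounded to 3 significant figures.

q_ult ≈ 642 kPa

Effective surcharge at the founding depth q = γ·D_f = 18.5 × 2.91 = 53.835 kPa.
q_ult = c·N_c·s_c + q·N_q
     = 88 × 5.14 × 1.3 + 53.835 × 1
     = 588.02 + 53.835 = 641.85 kPa.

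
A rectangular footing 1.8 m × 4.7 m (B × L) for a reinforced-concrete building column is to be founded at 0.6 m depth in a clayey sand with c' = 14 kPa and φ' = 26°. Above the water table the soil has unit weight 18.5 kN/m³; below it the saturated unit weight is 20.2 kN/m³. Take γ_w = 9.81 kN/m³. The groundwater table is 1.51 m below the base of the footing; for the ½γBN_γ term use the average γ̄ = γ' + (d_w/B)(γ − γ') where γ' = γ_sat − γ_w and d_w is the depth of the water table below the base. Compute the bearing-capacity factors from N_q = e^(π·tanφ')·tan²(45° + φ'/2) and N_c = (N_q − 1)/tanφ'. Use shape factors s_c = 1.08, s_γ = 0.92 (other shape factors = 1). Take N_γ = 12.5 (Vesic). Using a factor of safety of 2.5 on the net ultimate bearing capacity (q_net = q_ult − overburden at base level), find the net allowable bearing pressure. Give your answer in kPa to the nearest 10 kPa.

N_q = e^(π·tan26°)·tan²(58°) = 11.85; N_c = (N_q − 1)/tanφ' = 22.25.
Effective surcharge at the founding depth q = γ·D_f = 18.5 × 0.6 = 11.1 kPa.
With d_w = 1.51 m < B, γ̄ = 10.39 + (1.51/1.8) × (18.5 − 10.39) = 17.193 kN/m³.
q_ult = c·N_c·s_c + q·N_q + 0.5·γ·B·N_γ·s_γ
     = 14 × 22.254 × 1.08 + 11.1 × 11.854 + 0.5 × 17.193 × 1.8 × 12.5 × 0.92
     = 336.49 + 131.58 + 177.95 = 646.02 kPa.
q_net = 646.02 − 11.1 = 634.92 kPa.
q_all(net) = 634.92 / 2.5 = 253.97 kPa.

q_all(net) ≈ 250 kPa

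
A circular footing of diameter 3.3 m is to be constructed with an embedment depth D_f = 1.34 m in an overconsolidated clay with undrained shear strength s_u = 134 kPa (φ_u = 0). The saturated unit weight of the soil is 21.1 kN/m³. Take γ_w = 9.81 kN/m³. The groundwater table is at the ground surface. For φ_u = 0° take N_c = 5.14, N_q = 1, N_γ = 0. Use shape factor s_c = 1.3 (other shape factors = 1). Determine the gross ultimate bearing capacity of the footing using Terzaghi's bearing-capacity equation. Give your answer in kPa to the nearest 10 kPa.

With the water table at the surface the whole profile is submerged: γ' = 21.1 − 9.81 = 11.29 kN/m³, so q = γ'·D_f = 15.129 kPa.
q_ult = c·N_c·s_c + q·N_q
     = 134 × 5.14 × 1.3 + 15.129 × 1
     = 895.39 + 15.129 = 910.52 kPa.

q_ult ≈ 910 kPa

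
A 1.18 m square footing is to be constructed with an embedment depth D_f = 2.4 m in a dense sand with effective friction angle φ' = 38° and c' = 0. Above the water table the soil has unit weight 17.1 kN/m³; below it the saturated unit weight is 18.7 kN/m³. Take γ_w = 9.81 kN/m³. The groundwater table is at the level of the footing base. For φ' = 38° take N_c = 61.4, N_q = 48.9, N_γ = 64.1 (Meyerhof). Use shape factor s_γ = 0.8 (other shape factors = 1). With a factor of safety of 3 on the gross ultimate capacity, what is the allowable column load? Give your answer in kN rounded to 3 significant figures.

P_all ≈ 1060 kN

q = γ·D_f = 17.1 × 2.4 = 41.04 kPa.
For the ½γBN_γ term take γ' = 18.7 − 9.81 = 8.89 kN/m³ (soil below base is submerged).
q·N_q = 41.04 × 48.9 = 2006.9 kPa
0.5·γ·B·N_γ·s_γ = 0.5 × 8.89 × 1.18 × 64.1 × 0.8 = 268.97 kPa
q_ult = 2006.9 + 268.97 = 2275.8 kPa.
Gross allowable pressure q_all = 2275.8 / 3 = 758.61 kPa.
Footing area = 1.3924 m², so allowable column load = 758.61 × 1.3924 = 1056.3 kN.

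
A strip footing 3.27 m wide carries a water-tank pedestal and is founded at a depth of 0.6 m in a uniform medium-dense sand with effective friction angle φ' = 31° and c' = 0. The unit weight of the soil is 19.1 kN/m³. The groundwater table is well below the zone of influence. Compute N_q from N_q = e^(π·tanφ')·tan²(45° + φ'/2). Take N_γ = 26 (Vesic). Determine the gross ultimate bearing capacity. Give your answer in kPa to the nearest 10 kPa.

tan31° = 0.6009, so N_q = e^(π×0.6009)·tan²(60.5°) = 6.604 × 3.124 = 20.63.
Overburden at base level: q = 19.1 × 0.6 = 11.46 kPa.
Surcharge term q·N_q = 11.46 × 20.631 = 236.43 kPa; self-weight term 0.5·γ·B·N_γ = 0.5 × 19.1 × 3.27 × 26 = 811.94 kPa.
q_ult = 236.43 + 811.94 = 1048.4 kPa.

q_ult ≈ 1050 kPa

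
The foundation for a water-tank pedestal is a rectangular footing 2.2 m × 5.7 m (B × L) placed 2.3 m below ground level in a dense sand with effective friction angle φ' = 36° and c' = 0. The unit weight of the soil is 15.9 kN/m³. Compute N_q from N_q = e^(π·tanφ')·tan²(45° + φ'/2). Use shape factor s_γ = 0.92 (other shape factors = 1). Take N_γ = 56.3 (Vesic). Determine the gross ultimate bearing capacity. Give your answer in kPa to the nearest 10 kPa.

q_ult ≈ 2290 kPa

tan36° = 0.7265, so N_q = e^(π×0.7265)·tan²(63°) = 9.801 × 3.852 = 37.75.
Overburden at base level: q = 15.9 × 2.3 = 36.57 kPa.
Surcharge term q·N_q = 36.57 × 37.752 = 1380.6 kPa; self-weight term 0.5·γ·B·N_γ·s_γ = 0.5 × 15.9 × 2.2 × 56.3 × 0.92 = 905.91 kPa.
q_ult = 1380.6 + 905.91 = 2286.5 kPa.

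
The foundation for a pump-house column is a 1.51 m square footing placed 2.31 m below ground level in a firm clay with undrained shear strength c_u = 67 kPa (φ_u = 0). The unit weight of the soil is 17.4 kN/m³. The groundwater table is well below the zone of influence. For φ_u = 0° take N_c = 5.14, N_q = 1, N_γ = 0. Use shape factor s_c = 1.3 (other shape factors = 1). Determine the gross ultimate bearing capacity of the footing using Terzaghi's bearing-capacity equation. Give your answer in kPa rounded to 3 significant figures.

Overburden at base level: q = 17.4 × 2.31 = 40.194 kPa.
Cohesion term c·N_c·s_c = 67 × 5.14 × 1.3 = 447.69 kPa; surcharge term q·N_q = 40.194 × 1 = 40.194 kPa.
q_ult = 447.69 + 40.194 = 487.89 kPa.

q_ult ≈ 488 kPa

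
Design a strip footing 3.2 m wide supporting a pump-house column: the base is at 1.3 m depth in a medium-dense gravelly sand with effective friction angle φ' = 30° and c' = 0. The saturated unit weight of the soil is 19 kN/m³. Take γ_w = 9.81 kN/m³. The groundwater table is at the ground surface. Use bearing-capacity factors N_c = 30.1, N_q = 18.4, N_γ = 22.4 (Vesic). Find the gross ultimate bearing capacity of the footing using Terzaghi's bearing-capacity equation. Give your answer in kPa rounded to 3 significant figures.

q_ult ≈ 549 kPa

With the water table at the surface the whole profile is submerged: γ' = 19 − 9.81 = 9.19 kN/m³, so q = γ'·D_f = 11.947 kPa; the same γ' applies in the ½γBN_γ term.
q_ult = q·N_q + 0.5·γ·B·N_γ
     = 11.947 × 18.4 + 0.5 × 9.19 × 3.2 × 22.4
     = 219.82 + 329.37 = 549.19 kPa.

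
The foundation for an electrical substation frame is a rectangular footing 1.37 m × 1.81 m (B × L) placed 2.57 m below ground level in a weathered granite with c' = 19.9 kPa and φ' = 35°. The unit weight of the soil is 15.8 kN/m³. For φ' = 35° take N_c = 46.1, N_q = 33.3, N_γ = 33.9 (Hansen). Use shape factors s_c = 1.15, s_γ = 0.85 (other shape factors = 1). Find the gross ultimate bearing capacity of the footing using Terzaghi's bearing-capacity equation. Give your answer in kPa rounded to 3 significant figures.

q_ult ≈ 2720 kPa

Effective surcharge at the founding depth q = γ·D_f = 15.8 × 2.57 = 40.606 kPa.
q_ult = c·N_c·s_c + q·N_q + 0.5·γ·B·N_γ·s_γ
     = 19.9 × 46.1 × 1.15 + 40.606 × 33.3 + 0.5 × 15.8 × 1.37 × 33.9 × 0.85
     = 1055 + 1352.2 + 311.86 = 2719 kPa.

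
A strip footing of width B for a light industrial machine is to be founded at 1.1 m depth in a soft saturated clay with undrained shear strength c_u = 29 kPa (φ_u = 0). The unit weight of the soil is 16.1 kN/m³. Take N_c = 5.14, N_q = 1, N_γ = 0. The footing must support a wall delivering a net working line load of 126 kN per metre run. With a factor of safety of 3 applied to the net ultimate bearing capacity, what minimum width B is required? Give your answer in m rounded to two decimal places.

q = γ·D_f = 16.1 × 1.1 = 17.71 kPa.
c·N_c = 29 × 5.14 = 149.06 kPa
q·N_q = 17.71 × 1 = 17.71 kPa
q_ult = 149.06 + 17.71 = 166.77 kPa.
For φ = 0 the ½γBN_γ term vanishes, so q_ult is independent of B. q_net = 166.77 − 17.71 = 149.06 kPa; q_all(net) = 149.06/3 = 49.687 kPa.
Required width B = w / q_all(net) = 126 / 49.687 = 2.536 m.

B = 2.54 m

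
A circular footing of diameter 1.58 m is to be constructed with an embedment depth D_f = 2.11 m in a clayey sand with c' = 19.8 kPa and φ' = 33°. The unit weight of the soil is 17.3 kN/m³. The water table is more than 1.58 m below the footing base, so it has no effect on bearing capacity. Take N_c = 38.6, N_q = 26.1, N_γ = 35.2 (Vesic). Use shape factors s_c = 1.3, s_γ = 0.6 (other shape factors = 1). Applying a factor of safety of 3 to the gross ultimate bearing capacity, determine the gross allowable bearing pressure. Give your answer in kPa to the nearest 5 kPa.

q_all ≈ 745 kPa

Effective surcharge at the founding depth q = γ·D_f = 17.3 × 2.11 = 36.503 kPa.
q_ult = c·N_c·s_c + q·N_q + 0.5·γ·B·N_γ·s_γ
     = 19.8 × 38.6 × 1.3 + 36.503 × 26.1 + 0.5 × 17.3 × 1.58 × 35.2 × 0.6
     = 993.56 + 952.73 + 288.65 = 2234.9 kPa.
q_all = q_ult / FS = 2234.9 / 3 = 744.98 kPa.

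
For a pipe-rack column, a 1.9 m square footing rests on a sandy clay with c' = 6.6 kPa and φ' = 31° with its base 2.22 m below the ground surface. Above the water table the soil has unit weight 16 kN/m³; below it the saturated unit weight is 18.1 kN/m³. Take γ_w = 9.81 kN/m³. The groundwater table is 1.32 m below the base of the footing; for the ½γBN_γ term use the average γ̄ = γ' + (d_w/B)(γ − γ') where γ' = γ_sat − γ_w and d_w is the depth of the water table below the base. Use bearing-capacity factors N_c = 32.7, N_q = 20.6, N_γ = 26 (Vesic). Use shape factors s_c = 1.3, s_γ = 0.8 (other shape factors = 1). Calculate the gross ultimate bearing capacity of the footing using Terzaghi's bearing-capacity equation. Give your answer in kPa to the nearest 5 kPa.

q_ult ≈ 1280 kPa

q = γ·D_f = 16 × 2.22 = 35.52 kPa.
γ' = 8.29 kN/m³; averaging over the depth B below the base, γ̄ = γ' + (d_w/B)(γ − γ') = 13.646 kN/m³.
c·N_c·s_c = 6.6 × 32.7 × 1.3 = 280.57 kPa
q·N_q = 35.52 × 20.6 = 731.71 kPa
0.5·γ·B·N_γ·s_γ = 0.5 × 13.646 × 1.9 × 26 × 0.8 = 269.65 kPa
q_ult = 280.57 + 731.71 + 269.65 = 1281.9 kPa.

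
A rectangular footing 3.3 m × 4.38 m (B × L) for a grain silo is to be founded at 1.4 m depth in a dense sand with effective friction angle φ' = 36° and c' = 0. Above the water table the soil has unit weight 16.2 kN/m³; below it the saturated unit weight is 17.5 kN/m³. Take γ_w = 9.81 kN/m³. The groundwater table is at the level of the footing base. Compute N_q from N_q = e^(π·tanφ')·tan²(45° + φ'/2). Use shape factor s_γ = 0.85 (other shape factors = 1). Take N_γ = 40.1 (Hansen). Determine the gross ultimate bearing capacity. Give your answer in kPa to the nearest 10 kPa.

tan36° = 0.7265, so N_q = e^(π×0.7265)·tan²(63°) = 9.801 × 3.852 = 37.75.
Effective surcharge at the founding depth q = γ·D_f = 16.2 × 1.4 = 22.68 kPa.
The water table coincides with the base, so in the self-weight term γ → γ' = 7.69 kN/m³.
q_ult = q·N_q + 0.5·γ·B·N_γ·s_γ
     = 22.68 × 37.752 + 0.5 × 7.69 × 3.3 × 40.1 × 0.85
     = 856.23 + 432.49 = 1288.7 kPa.

q_ult ≈ 1290 kPa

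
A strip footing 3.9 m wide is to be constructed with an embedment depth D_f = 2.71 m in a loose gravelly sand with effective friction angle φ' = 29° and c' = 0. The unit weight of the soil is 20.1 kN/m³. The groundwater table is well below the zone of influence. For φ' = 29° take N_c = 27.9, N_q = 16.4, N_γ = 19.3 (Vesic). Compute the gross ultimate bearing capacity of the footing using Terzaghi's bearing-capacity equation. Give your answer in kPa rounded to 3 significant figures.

q_ult ≈ 1650 kPa

q = γ·D_f = 20.1 × 2.71 = 54.471 kPa.
q·N_q = 54.471 × 16.4 = 893.32 kPa
0.5·γ·B·N_γ = 0.5 × 20.1 × 3.9 × 19.3 = 756.46 kPa
q_ult = 893.32 + 756.46 = 1649.8 kPa.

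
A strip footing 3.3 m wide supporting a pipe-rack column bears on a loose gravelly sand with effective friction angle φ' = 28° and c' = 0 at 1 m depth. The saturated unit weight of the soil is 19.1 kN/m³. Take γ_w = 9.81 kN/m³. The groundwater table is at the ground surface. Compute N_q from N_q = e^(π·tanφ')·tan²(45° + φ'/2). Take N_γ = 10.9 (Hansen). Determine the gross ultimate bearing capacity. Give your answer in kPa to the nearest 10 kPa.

tan28° = 0.5317, so N_q = e^(π×0.5317)·tan²(59°) = 5.314 × 2.77 = 14.72.
With the water table at the surface the whole profile is submerged: γ' = 19.1 − 9.81 = 9.29 kN/m³, so q = γ'·D_f = 9.29 kPa; the same γ' applies in the ½γBN_γ term.
q_ult = q·N_q + 0.5·γ·B·N_γ
     = 9.29 × 14.72 + 0.5 × 9.29 × 3.3 × 10.9
     = 136.75 + 167.08 = 303.83 kPa.

q_ult ≈ 300 kPa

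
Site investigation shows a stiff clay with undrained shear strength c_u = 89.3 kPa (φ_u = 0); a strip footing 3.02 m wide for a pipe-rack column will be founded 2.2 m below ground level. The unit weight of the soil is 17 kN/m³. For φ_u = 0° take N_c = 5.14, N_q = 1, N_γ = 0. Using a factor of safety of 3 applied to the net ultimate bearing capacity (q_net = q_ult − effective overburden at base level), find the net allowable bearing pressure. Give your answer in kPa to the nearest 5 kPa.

q_all(net) ≈ 155 kPa

q = γ·D_f = 17 × 2.2 = 37.4 kPa.
c·N_c = 89.3 × 5.14 = 459 kPa
q·N_q = 37.4 × 1 = 37.4 kPa
q_ult = 459 + 37.4 = 496.4 kPa.
Net ultimate: q_net = 496.4 − 37.4 = 459 kPa.
q_all(net) = 459 / 3 = 153 kPa.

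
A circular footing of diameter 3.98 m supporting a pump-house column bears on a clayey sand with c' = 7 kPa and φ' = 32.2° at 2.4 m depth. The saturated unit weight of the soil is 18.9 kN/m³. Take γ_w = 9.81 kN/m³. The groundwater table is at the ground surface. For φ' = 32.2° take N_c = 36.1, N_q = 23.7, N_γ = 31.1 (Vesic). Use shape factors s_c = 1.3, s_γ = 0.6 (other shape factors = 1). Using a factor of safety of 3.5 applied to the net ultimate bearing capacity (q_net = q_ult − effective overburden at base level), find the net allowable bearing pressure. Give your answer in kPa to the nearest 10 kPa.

With the water table at the surface the whole profile is submerged: γ' = 18.9 − 9.81 = 9.09 kN/m³, so q = γ'·D_f = 21.816 kPa; the same γ' applies in the ½γBN_γ term.
q_ult = c·N_c·s_c + q·N_q + 0.5·γ·B·N_γ·s_γ
     = 7 × 36.1 × 1.3 + 21.816 × 23.7 + 0.5 × 9.09 × 3.98 × 31.1 × 0.6
     = 328.51 + 517.04 + 337.54 = 1183.1 kPa.
Net ultimate: q_net = 1183.1 − 21.816 = 1161.3 kPa.
q_all(net) = 1161.3 / 3.5 = 331.79 kPa.

q_all(net) ≈ 330 kPa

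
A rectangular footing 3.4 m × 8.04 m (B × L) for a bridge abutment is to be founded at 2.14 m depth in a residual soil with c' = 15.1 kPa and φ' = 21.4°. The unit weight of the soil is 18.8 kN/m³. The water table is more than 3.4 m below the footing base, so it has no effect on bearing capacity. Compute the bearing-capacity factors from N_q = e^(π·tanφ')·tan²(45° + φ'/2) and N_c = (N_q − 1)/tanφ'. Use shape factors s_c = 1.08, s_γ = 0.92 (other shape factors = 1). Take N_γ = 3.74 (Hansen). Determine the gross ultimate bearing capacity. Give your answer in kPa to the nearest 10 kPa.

tan21.4° = 0.3919, so N_q = e^(π×0.3919)·tan²(55.7°) = 3.425 × 2.149 = 7.36.
N_c = (7.36 − 1)/tan21.4° = 16.23.
Effective surcharge at the founding depth q = γ·D_f = 18.8 × 2.14 = 40.232 kPa.
q_ult = c·N_c·s_c + q·N_q + 0.5·γ·B·N_γ·s_γ
     = 15.1 × 16.231 × 1.08 + 40.232 × 7.3609 + 0.5 × 18.8 × 3.4 × 3.74 × 0.92
     = 264.7 + 296.14 + 109.97 = 670.81 kPa.

q_ult ≈ 670 kPa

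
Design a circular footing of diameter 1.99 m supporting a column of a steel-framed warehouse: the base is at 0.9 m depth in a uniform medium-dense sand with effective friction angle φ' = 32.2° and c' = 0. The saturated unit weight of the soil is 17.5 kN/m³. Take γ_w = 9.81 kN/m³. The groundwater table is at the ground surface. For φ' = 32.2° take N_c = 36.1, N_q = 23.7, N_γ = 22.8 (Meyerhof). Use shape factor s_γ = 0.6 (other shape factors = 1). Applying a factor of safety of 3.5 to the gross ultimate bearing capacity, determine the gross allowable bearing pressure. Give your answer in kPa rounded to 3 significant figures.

Water table at ground surface, so effective unit weight γ' = 17.5 − 9.81 = 7.69 kN/m³ is used throughout; overburden q = 7.69 × 0.9 = 6.921 kPa; the same γ' applies in the ½γBN_γ term.
Surcharge term q·N_q = 6.921 × 23.7 = 164.03 kPa; self-weight term 0.5·γ·B·N_γ·s_γ = 0.5 × 7.69 × 1.99 × 22.8 × 0.6 = 104.67 kPa.
q_ult = 164.03 + 104.67 = 268.7 kPa.
q_all = q_ult / FS = 268.7 / 3.5 = 76.772 kPa.

q_all ≈ 76.8 kPa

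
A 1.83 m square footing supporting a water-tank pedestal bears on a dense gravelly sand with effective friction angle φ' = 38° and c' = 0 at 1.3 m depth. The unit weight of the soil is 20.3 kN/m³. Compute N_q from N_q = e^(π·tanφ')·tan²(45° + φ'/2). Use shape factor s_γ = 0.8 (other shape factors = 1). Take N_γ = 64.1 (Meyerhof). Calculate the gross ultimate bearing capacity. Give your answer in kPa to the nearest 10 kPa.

q_ult ≈ 2240 kPa

tan38° = 0.7813, so N_q = e^(π×0.7813)·tan²(64°) = 11.64 × 4.204 = 48.93.
Effective surcharge at the founding depth q = γ·D_f = 20.3 × 1.3 = 26.39 kPa.
q_ult = q·N_q + 0.5·γ·B·N_γ·s_γ
     = 26.39 × 48.933 + 0.5 × 20.3 × 1.83 × 64.1 × 0.8
     = 1291.3 + 952.5 = 2243.8 kPa.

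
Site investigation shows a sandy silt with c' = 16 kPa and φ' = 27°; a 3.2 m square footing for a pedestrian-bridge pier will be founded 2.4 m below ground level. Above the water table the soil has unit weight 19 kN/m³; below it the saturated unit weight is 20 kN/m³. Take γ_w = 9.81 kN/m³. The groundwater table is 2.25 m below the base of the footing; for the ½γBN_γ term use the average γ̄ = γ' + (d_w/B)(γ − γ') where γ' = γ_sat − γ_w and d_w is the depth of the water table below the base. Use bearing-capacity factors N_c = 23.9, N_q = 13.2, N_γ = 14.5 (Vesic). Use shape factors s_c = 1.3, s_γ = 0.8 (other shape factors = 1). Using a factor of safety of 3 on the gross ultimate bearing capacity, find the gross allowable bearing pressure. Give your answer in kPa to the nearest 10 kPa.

q = γ·D_f = 19 × 2.4 = 45.6 kPa.
γ' = 10.19 kN/m³; averaging over the depth B below the base, γ̄ = γ' + (d_w/B)(γ − γ') = 16.385 kN/m³.
c·N_c·s_c = 16 × 23.9 × 1.3 = 497.12 kPa
q·N_q = 45.6 × 13.2 = 601.92 kPa
0.5·γ·B·N_γ·s_γ = 0.5 × 16.385 × 3.2 × 14.5 × 0.8 = 304.1 kPa
q_ult = 497.12 + 601.92 + 304.1 = 1403.1 kPa.
q_all = 1403.1 / 3 = 467.71 kPa.

q_all ≈ 470 kPa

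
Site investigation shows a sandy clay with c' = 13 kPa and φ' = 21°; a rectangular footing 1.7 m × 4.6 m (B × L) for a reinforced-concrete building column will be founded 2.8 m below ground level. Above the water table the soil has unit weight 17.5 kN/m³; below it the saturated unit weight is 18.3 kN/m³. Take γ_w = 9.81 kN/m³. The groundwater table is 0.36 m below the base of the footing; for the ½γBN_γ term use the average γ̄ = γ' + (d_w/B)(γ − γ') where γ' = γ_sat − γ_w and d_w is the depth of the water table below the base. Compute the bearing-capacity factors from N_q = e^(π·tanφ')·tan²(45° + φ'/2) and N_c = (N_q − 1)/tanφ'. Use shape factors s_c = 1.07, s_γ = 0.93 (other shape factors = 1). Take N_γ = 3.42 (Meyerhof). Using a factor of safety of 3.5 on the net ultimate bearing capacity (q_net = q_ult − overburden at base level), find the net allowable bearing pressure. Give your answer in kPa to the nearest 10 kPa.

N_q = e^(π·tan21°)·tan²(55.5°) = 7.07; N_c = (N_q − 1)/tanφ' = 15.81.
Overburden at base level: q = 17.5 × 2.8 = 49 kPa.
The water table is 0.36 m below the base (< B = 1.7 m), so the ½γBN_γ term uses γ̄ = γ' + (d_w/B)(γ − γ') = 8.49 + (0.36/1.7)(17.5 − 8.49) = 10.398 kN/m³.
Cohesion term c·N_c·s_c = 13 × 15.815 × 1.07 = 219.99 kPa; surcharge term q·N_q = 49 × 7.0708 = 346.47 kPa; self-weight term 0.5·γ·B·N_γ·s_γ = 0.5 × 10.398 × 1.7 × 3.42 × 0.93 = 28.111 kPa.
q_ult = 219.99 + 346.47 + 28.111 = 594.56 kPa.
q_net = 594.56 − 49 = 545.56 kPa.
q_all(net) = 545.56 / 3.5 = 155.88 kPa.

q_all(net) ≈ 160 kPa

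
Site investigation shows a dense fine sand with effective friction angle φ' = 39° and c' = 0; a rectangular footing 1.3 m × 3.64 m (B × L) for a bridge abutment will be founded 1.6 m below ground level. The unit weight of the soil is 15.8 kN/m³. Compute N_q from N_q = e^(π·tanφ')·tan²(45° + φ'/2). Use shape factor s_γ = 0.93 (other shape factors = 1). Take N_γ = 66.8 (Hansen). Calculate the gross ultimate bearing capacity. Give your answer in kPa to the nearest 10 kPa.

q_ult ≈ 2050 kPa

tan39° = 0.8098, so N_q = e^(π×0.8098)·tan²(64.5°) = 12.731 × 4.395 = 55.96.
Overburden at base level: q = 15.8 × 1.6 = 25.28 kPa.
Surcharge term q·N_q = 25.28 × 55.957 = 1414.6 kPa; self-weight term 0.5·γ·B·N_γ·s_γ = 0.5 × 15.8 × 1.3 × 66.8 × 0.93 = 638.01 kPa.
q_ult = 1414.6 + 638.01 = 2052.6 kPa.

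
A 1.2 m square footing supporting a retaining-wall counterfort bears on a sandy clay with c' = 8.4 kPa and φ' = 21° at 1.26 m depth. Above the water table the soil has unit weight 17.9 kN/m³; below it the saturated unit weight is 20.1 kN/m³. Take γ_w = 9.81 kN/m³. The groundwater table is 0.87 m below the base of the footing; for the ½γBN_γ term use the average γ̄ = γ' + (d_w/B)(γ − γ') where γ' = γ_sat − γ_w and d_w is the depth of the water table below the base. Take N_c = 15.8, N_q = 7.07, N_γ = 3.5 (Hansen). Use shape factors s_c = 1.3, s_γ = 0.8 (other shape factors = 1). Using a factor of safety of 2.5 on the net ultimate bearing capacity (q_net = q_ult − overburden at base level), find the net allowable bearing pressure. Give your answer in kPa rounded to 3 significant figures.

Effective surcharge at the founding depth q = γ·D_f = 17.9 × 1.26 = 22.554 kPa.
With d_w = 0.87 m < B, γ̄ = 10.29 + (0.87/1.2) × (17.9 − 10.29) = 15.807 kN/m³.
q_ult = c·N_c·s_c + q·N_q + 0.5·γ·B·N_γ·s_γ
     = 8.4 × 15.8 × 1.3 + 22.554 × 7.07 + 0.5 × 15.807 × 1.2 × 3.5 × 0.8
     = 172.54 + 159.46 + 26.556 = 358.55 kPa.
q_net = 358.55 − 22.554 = 335.99 kPa.
q_all(net) = 335.99 / 2.5 = 134.4 kPa.

q_all(net) ≈ 134 kPa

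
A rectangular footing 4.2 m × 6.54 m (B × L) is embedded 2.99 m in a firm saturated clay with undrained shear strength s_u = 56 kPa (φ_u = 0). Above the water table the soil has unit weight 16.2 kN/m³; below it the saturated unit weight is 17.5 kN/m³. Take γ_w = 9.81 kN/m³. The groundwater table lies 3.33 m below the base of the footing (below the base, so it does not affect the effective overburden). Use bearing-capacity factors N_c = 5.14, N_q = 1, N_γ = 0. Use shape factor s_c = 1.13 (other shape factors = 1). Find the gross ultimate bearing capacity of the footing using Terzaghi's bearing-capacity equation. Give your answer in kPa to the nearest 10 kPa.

Overburden at base level: q = 16.2 × 2.99 = 48.438 kPa.
Cohesion term c·N_c·s_c = 56 × 5.14 × 1.13 = 325.26 kPa; surcharge term q·N_q = 48.438 × 1 = 48.438 kPa.
q_ult = 325.26 + 48.438 = 373.7 kPa.

q_ult ≈ 370 kPa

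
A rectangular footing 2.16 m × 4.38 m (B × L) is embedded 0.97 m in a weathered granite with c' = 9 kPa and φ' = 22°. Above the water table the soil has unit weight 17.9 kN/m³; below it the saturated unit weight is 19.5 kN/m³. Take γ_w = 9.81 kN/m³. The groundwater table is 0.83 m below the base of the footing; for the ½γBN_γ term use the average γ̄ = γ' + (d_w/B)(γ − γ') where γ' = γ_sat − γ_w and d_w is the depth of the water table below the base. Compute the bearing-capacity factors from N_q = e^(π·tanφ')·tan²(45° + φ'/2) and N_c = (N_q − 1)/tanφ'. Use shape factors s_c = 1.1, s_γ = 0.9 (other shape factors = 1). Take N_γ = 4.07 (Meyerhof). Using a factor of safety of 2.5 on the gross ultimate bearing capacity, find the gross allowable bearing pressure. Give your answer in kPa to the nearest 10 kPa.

q_all ≈ 140 kPa

N_q = e^(π·tan22°)·tan²(56°) = 7.82; N_c = (N_q − 1)/tanφ' = 16.88.
Overburden at base level: q = 17.9 × 0.97 = 17.363 kPa.
The water table is 0.83 m below the base (< B = 2.16 m), so the ½γBN_γ term uses γ̄ = γ' + (d_w/B)(γ − γ') = 9.69 + (0.83/2.16)(17.9 − 9.69) = 12.845 kN/m³.
Cohesion term c·N_c·s_c = 9 × 16.883 × 1.1 = 167.14 kPa; surcharge term q·N_q = 17.363 × 7.8211 = 135.8 kPa; self-weight term 0.5·γ·B·N_γ·s_γ = 0.5 × 12.845 × 2.16 × 4.07 × 0.9 = 50.814 kPa.
q_ult = 167.14 + 135.8 + 50.814 = 353.75 kPa.
q_all = 353.75 / 2.5 = 141.5 kPa.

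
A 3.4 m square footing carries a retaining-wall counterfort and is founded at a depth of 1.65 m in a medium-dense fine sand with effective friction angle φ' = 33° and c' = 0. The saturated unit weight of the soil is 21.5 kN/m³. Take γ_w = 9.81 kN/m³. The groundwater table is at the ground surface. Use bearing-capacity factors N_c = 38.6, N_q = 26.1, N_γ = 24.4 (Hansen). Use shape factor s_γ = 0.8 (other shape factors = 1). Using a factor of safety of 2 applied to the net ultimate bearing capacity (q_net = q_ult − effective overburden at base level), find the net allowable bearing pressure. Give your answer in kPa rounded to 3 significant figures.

q_all(net) ≈ 436 kPa

With the water table at the surface the whole profile is submerged: γ' = 21.5 − 9.81 = 11.69 kN/m³, so q = γ'·D_f = 19.288 kPa; the same γ' applies in the ½γBN_γ term.
q_ult = q·N_q + 0.5·γ·B·N_γ·s_γ
     = 19.288 × 26.1 + 0.5 × 11.69 × 3.4 × 24.4 × 0.8
     = 503.43 + 387.92 = 891.35 kPa.
Net ultimate: q_net = 891.35 − 19.288 = 872.06 kPa.
q_all(net) = 872.06 / 2 = 436.03 kPa.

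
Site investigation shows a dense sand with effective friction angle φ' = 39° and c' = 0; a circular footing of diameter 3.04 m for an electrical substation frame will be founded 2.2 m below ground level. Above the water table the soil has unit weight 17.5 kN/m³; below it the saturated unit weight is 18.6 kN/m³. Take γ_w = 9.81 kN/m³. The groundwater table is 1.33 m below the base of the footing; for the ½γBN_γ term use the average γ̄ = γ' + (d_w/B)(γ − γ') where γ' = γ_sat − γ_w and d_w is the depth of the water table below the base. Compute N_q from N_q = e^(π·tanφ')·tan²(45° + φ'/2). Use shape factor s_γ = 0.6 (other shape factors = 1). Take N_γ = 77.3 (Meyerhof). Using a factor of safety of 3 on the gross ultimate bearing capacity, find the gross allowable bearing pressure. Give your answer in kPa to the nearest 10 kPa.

q_all ≈ 1010 kPa

N_q = e^(π·tan39°)·tan²(64.5°) = 55.96.
Effective surcharge at the founding depth q = γ·D_f = 17.5 × 2.2 = 38.5 kPa.
With d_w = 1.33 m < B, γ̄ = 8.79 + (1.33/3.04) × (17.5 − 8.79) = 12.601 kN/m³.
q_ult = q·N_q + 0.5·γ·B·N_γ·s_γ
     = 38.5 × 55.957 + 0.5 × 12.601 × 3.04 × 77.3 × 0.6
     = 2154.4 + 888.31 = 3042.7 kPa.
q_all = 3042.7 / 3 = 1014.2 kPa.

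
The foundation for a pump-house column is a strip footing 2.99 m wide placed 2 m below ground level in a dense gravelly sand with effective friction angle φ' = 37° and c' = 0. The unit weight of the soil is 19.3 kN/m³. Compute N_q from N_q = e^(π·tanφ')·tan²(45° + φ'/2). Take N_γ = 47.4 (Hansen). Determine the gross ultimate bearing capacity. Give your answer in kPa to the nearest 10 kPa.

tan37° = 0.7536, so N_q = e^(π×0.7536)·tan²(63.5°) = 10.669 × 4.023 = 42.92.
Effective surcharge at the founding depth q = γ·D_f = 19.3 × 2 = 38.6 kPa.
q_ult = q·N_q + 0.5·γ·B·N_γ
     = 38.6 × 42.92 + 0.5 × 19.3 × 2.99 × 47.4
     = 1656.7 + 1367.7 = 3024.4 kPa.

q_ult ≈ 3020 kPa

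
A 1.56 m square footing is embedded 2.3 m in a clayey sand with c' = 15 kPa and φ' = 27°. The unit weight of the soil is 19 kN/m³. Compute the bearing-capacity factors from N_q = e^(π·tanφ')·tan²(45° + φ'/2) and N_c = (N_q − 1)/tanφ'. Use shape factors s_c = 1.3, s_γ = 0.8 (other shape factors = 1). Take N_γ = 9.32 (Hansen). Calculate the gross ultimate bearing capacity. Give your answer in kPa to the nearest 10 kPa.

tan27° = 0.5095, so N_q = e^(π×0.5095)·tan²(58.5°) = 4.957 × 2.663 = 13.2.
N_c = (13.2 − 1)/tan27° = 23.94.
Overburden at base level: q = 19 × 2.3 = 43.7 kPa.
Cohesion term c·N_c·s_c = 15 × 23.942 × 1.3 = 466.87 kPa; surcharge term q·N_q = 43.7 × 13.199 = 576.8 kPa; self-weight term 0.5·γ·B·N_γ·s_γ = 0.5 × 19 × 1.56 × 9.32 × 0.8 = 110.5 kPa.
q_ult = 466.87 + 576.8 + 110.5 = 1154.2 kPa.

q_ult ≈ 1150 kPa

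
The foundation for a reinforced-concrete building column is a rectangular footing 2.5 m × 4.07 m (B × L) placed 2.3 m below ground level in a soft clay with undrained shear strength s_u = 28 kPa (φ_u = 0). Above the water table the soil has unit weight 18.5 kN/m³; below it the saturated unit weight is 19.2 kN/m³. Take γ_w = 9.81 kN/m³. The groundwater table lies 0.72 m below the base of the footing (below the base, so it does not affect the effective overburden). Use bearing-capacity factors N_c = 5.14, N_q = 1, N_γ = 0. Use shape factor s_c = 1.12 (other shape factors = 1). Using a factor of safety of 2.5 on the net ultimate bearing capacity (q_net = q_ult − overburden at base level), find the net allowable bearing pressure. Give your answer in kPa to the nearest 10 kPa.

q = γ·D_f = 18.5 × 2.3 = 42.55 kPa.
c·N_c·s_c = 28 × 5.14 × 1.12 = 161.19 kPa
q·N_q = 42.55 × 1 = 42.55 kPa
q_ult = 161.19 + 42.55 = 203.74 kPa.
q_net = 203.74 − 42.55 = 161.19 kPa.
q_all(net) = 161.19 / 2.5 = 64.476 kPa.

q_all(net) ≈ 60 kPa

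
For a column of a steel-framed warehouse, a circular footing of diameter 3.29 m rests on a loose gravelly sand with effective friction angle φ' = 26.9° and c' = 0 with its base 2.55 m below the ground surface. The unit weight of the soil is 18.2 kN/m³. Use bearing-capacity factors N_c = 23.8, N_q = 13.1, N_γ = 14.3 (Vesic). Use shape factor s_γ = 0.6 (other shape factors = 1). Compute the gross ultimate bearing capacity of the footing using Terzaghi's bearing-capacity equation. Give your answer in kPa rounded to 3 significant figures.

q_ult ≈ 865 kPa

Overburden at base level: q = 18.2 × 2.55 = 46.41 kPa.
Surcharge term q·N_q = 46.41 × 13.1 = 607.97 kPa; self-weight term 0.5·γ·B·N_γ·s_γ = 0.5 × 18.2 × 3.29 × 14.3 × 0.6 = 256.88 kPa.
q_ult = 607.97 + 256.88 = 864.85 kPa.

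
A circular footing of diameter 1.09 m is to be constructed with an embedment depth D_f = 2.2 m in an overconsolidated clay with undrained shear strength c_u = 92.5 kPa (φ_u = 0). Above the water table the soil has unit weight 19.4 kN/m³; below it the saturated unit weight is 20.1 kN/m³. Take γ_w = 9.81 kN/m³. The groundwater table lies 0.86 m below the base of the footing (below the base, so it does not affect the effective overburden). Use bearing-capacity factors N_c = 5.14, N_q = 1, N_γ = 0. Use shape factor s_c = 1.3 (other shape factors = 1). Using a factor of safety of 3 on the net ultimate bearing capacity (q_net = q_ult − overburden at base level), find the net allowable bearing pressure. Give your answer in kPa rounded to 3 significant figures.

Effective surcharge at the founding depth q = γ·D_f = 19.4 × 2.2 = 42.68 kPa.
q_ult = c·N_c·s_c + q·N_q
     = 92.5 × 5.14 × 1.3 + 42.68 × 1
     = 618.09 + 42.68 = 660.76 kPa.
q_net = 660.76 − 42.68 = 618.09 kPa.
q_all(net) = 618.09 / 3 = 206.03 kPa.

q_all(net) ≈ 206 kPa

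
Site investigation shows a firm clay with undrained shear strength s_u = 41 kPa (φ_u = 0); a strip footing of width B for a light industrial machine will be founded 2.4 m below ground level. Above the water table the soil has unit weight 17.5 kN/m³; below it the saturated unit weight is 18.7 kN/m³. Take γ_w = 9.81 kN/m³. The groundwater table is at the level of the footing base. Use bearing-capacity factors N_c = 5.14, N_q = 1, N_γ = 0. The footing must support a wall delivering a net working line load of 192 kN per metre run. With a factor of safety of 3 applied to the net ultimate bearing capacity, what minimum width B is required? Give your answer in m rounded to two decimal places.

Overburden at base level: q = 17.5 × 2.4 = 42 kPa.
Cohesion term c·N_c = 41 × 5.14 = 210.74 kPa; surcharge term q·N_q = 42 × 1 = 42 kPa.
q_ult = 210.74 + 42 = 252.74 kPa.
For φ = 0 the ½γBN_γ term vanishes, so q_ult is independent of B. q_net = 252.74 − 42 = 210.74 kPa; q_all(net) = 210.74/3 = 70.247 kPa.
Required width B = w / q_all(net) = 192 / 70.247 = 2.733 m.

B = 2.73 m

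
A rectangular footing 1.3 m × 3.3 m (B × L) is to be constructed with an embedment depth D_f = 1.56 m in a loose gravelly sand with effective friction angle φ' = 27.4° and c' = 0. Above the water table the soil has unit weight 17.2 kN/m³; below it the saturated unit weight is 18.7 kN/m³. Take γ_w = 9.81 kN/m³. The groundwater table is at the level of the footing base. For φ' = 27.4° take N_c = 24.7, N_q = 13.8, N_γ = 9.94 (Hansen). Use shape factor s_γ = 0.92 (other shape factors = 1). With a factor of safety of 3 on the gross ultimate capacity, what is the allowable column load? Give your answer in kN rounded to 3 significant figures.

P_all ≈ 605 kN

Effective surcharge at the founding depth q = γ·D_f = 17.2 × 1.56 = 26.832 kPa.
The water table coincides with the base, so in the self-weight term γ → γ' = 8.89 kN/m³.
q_ult = q·N_q + 0.5·γ·B·N_γ·s_γ
     = 26.832 × 13.8 + 0.5 × 8.89 × 1.3 × 9.94 × 0.92
     = 370.28 + 52.843 = 423.12 kPa.
Gross allowable pressure q_all = 423.12 / 3 = 141.04 kPa.
Footing area = 4.29 m², so allowable column load = 141.04 × 4.29 = 605.07 kN.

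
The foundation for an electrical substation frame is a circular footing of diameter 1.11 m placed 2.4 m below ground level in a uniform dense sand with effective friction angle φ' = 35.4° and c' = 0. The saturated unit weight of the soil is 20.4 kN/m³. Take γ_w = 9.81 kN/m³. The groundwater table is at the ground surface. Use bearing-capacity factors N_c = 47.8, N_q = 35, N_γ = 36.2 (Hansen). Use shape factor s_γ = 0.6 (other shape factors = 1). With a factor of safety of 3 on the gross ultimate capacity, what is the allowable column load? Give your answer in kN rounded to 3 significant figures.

Water table at ground surface, so effective unit weight γ' = 20.4 − 9.81 = 10.59 kN/m³ is used throughout; overburden q = 10.59 × 2.4 = 25.416 kPa; the same γ' applies in the ½γBN_γ term.
Surcharge term q·N_q = 25.416 × 35 = 889.56 kPa; self-weight term 0.5·γ·B·N_γ·s_γ = 0.5 × 10.59 × 1.11 × 36.2 × 0.6 = 127.66 kPa.
q_ult = 889.56 + 127.66 = 1017.2 kPa.
Gross allowable pressure q_all = 1017.2 / 3 = 339.07 kPa.
Footing area = 0.9677 m², so allowable column load = 339.07 × 0.9677 = 328.12 kN.

P_all ≈ 328 kN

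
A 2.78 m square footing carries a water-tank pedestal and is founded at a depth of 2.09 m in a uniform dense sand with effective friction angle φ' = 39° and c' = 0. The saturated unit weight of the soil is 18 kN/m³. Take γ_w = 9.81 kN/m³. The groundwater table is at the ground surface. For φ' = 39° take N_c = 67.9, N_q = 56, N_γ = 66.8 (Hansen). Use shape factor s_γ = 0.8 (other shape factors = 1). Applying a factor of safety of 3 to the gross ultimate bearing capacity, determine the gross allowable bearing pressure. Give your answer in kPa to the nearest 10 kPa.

Water table at ground surface, so effective unit weight γ' = 18 − 9.81 = 8.19 kN/m³ is used throughout; overburden q = 8.19 × 2.09 = 17.117 kPa; the same γ' applies in the ½γBN_γ term.
Surcharge term q·N_q = 17.117 × 56 = 958.56 kPa; self-weight term 0.5·γ·B·N_γ·s_γ = 0.5 × 8.19 × 2.78 × 66.8 × 0.8 = 608.37 kPa.
q_ult = 958.56 + 608.37 = 1566.9 kPa.
q_all = q_ult / FS = 1566.9 / 3 = 522.31 kPa.

q_all ≈ 520 kPa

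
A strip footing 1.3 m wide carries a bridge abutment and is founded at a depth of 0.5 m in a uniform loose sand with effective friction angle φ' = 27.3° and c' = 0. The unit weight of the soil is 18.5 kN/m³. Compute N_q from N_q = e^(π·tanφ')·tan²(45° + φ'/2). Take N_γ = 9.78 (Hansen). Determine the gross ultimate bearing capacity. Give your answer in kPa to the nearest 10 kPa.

tan27.3° = 0.5161, so N_q = e^(π×0.5161)·tan²(58.65°) = 5.061 × 2.694 = 13.64.
q = γ·D_f = 18.5 × 0.5 = 9.25 kPa.
q·N_q = 9.25 × 13.636 = 126.13 kPa
0.5·γ·B·N_γ = 0.5 × 18.5 × 1.3 × 9.78 = 117.6 kPa
q_ult = 126.13 + 117.6 = 243.74 kPa.

q_ult ≈ 240 kPa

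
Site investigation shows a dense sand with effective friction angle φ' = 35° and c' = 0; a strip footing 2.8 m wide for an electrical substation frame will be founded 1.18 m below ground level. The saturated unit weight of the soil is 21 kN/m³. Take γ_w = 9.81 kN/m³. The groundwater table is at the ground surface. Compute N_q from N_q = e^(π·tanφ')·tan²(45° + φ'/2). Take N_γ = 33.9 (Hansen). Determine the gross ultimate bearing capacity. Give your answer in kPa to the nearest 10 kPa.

q_ult ≈ 970 kPa

tan35° = 0.7002, so N_q = e^(π×0.7002)·tan²(62.5°) = 9.023 × 3.69 = 33.3.
With the water table at the surface the whole profile is submerged: γ' = 21 − 9.81 = 11.19 kN/m³, so q = γ'·D_f = 13.204 kPa; the same γ' applies in the ½γBN_γ term.
q_ult = q·N_q + 0.5·γ·B·N_γ
     = 13.204 × 33.296 + 0.5 × 11.19 × 2.8 × 33.9
     = 439.65 + 531.08 = 970.73 kPa.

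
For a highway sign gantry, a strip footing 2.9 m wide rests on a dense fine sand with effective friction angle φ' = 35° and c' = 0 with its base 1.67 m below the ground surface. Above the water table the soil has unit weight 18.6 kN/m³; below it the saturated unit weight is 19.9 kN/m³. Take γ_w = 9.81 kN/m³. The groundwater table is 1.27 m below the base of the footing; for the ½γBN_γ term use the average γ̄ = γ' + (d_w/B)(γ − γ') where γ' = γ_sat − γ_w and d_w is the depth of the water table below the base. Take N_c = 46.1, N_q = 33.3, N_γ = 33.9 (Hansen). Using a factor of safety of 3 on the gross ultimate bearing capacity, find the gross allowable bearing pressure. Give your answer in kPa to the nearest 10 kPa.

q_all ≈ 570 kPa

q = γ·D_f = 18.6 × 1.67 = 31.062 kPa.
γ' = 10.09 kN/m³; averaging over the depth B below the base, γ̄ = γ' + (d_w/B)(γ − γ') = 13.817 kN/m³.
q·N_q = 31.062 × 33.3 = 1034.4 kPa
0.5·γ·B·N_γ = 0.5 × 13.817 × 2.9 × 33.9 = 679.16 kPa
q_ult = 1034.4 + 679.16 = 1713.5 kPa.
q_all = 1713.5 / 3 = 571.18 kPa.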